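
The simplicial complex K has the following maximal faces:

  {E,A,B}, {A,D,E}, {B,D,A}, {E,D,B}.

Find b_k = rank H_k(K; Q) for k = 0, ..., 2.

We work with the vertex ordering A < B < D < E. The simplices of K, each written with vertices in increasing order, are:

  0-simplices (4): A, B, D, E
  1-simplices (6): AB, AD, AE, BD, BE, DE
  2-simplices (4): ABD, ABE, ADE, BDE

so the chain groups are C_0 ≅ Z^4, C_1 ≅ Z^6, C_2 ≅ Z^4.

∂_1: C_1 → C_0 maps an edge to its endpoints' difference, ∂[p,q] = q − p. For instance
  ∂DE = E − D.
As a 4×6 matrix over Z this has rank 3, with invariant factors (1,1,1).

The boundary map ∂_2: C_2 → C_1 acts by ∂[p,q,r] = [q,r] − [p,r] + [p,q]. For instance
  ∂BDE = DE − BE + BD,
  ∂ADE = DE − AE + AD.
The 6×4 boundary matrix has rank 3 and Smith normal form diag(1,1,1).

From H_k ≅ ker(∂_k) / im(∂_{k+1}) we obtain:

  H_0: rank C_0 − rank ∂_1 = 4 − 3 = 1, and the invariant factors of ∂_1 are all 1, so H_0 = Z.
  H_1: rank ker ∂_1 − rank ∂_2 = (6 − 3) − 3 = 0, and the invariant factors of ∂_2 are all 1, so H_1 = 0.
  H_2: rank ker ∂_2 − rank ∂_3 = (4 − 3) − 0 = 1, and there is no ∂_3, so H_2 = Z.

Hence the Betti numbers are b_0 = 1, b_1 = 0, b_2 = 1.

b_0 = 1, b_1 = 0, b_2 = 1.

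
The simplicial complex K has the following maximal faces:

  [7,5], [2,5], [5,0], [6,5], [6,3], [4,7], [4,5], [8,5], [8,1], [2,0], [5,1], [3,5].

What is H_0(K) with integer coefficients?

Take the total order 0 < 1 < 2 < 3 < 4 < 5 < 6 < 7 < 8 on the vertex set. Then K (dimension 1) consists of the simplices:

  0-simplices (9): [0], [1], [2], [3], [4], [5], [6], [7], [8]
  1-simplices (12): [0,2], [0,5], [1,5], [1,8], [2,5], [3,5], [3,6], [4,5], [4,7], [5,6], [5,7], [5,8]

giving chain groups C_0 ≅ Z^9, C_1 ≅ Z^12.

The boundary map ∂_1: C_1 → C_0 is given by ∂[p,q] = [q] − [p]. For instance
  ∂[1,8] = [8] − [1].
This gives a 9×12 integer matrix of rank 8; reducing to Smith normal form yields diagonal entries (1,1,1,1,1,1,1,1).

Computing H_k = (kernel of ∂_k) / (image of ∂_{k+1}):

  H_0: rank C_0 − rank ∂_1 = 9 − 8 = 1, and the invariant factors of ∂_1 are all 1, so H_0 = Z.

H_0 = Z.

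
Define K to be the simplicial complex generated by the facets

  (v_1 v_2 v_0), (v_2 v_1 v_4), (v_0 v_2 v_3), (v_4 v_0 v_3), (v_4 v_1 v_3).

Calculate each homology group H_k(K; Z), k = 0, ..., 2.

H_0 ≅ Z,  H_1 ≅ Z,  H_2 = 0.

Take the total order v_0 < v_1 < v_2 < v_3 < v_4 on the vertex set. Then K (dimension 2) consists of the simplices:

  0-simplices (5): [v_0], [v_1], [v_2], [v_3], [v_4]
  1-simplices (10): [v_0,v_1], [v_0,v_2], [v_0,v_3], [v_0,v_4], [v_1,v_2], [v_1,v_3], [v_1,v_4], [v_2,v_3], [v_2,v_4], [v_3,v_4]
  2-simplices (5): [v_0,v_1,v_2], [v_0,v_2,v_3], [v_0,v_3,v_4], [v_1,v_2,v_4], [v_1,v_3,v_4]

Hence C_0 ≅ Z^5, C_1 ≅ Z^10, C_2 ≅ Z^5.

Boundary ∂_1: C_1 → C_0 is given by ∂[p,q] = [q] − [p]. For instance
  ∂[v_2,v_4] = [v_4] − [v_2].
This gives a 5×10 integer matrix of rank 4; reducing to Smith normal form yields diagonal entries (1,1,1,1).

Boundary ∂_2: C_2 → C_1 maps a triangle to the signed sum of its edges. For instance
  ∂[v_1,v_3,v_4] = [v_3,v_4] − [v_1,v_4] + [v_1,v_3],
  ∂[v_0,v_1,v_2] = [v_1,v_2] − [v_0,v_2] + [v_0,v_1].
The resulting 10×5 matrix has rank 5, and its Smith normal form has invariant factors (1,1,1,1,1).

Reading off H_k = ker ∂_k / im ∂_{k+1}:

  H_0: rank C_0 − rank ∂_1 = 5 − 4 = 1, and the invariant factors of ∂_1 are all 1, so H_0 = Z.
  H_1: rank ker ∂_1 − rank ∂_2 = (10 − 4) − 5 = 1, and the invariant factors of ∂_2 are all 1, so H_1 = Z.
  H_2: rank ker ∂_2 − rank ∂_3 = (5 − 5) − 0 = 0, and there is no ∂_3, so H_2 = 0.

As a check, the Euler characteristic is 5 − 10 + 5 = 0, which agrees with 1 − 1 + 0 = 0.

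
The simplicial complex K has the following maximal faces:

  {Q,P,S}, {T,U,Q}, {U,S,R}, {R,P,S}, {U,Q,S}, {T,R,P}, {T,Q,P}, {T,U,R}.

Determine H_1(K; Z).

Fix the vertex order P < Q < R < S < T < U and write every simplex with vertices in increasing order. Then dim K = 2 and the simplices of K are:

  0-simplices (6): P, Q, R, S, T, U
  1-simplices (12): PQ, PR, PS, PT, QS, QT, QU, RS, RT, RU, SU, TU
  2-simplices (8): PQS, PQT, PRS, PRT, QSU, QTU, RSU, RTU

so the chain groups are C_0 ≅ Z^6, C_1 ≅ Z^12, C_2 ≅ Z^8.

∂_1: C_1 → C_0 maps an edge to its endpoints' difference, ∂[p,q] = q − p.
The resulting 6×12 matrix has rank 5, and its Smith normal form has invariant factors (1,1,1,1,1).

∂_2: C_2 → C_1 sends each 2-simplex [p,q,r] to [q,r] − [p,r] + [p,q]. For instance
  ∂PRT = RT − PT + PR,
  ∂QTU = TU − QU + QT.
As a 12×8 matrix over Z this has rank 7, with invariant factors (1,1,1,1,1,1,1).

Computing H_k = (kernel of ∂_k) / (image of ∂_{k+1}):

  H_1: rank ker ∂_1 − rank ∂_2 = (12 − 5) − 7 = 0, and the invariant factors of ∂_2 are all 1, so H_1 = 0.

(K is a triangulation of the 2-sphere S^2.)

H_1 = 0.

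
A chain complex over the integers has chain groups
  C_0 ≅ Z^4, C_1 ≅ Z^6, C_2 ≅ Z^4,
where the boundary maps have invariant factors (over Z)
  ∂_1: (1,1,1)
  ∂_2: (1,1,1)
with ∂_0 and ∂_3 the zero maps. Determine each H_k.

H_0 ≅ Z,  H_1 = 0,  H_2 ≅ Z.

H_0: b_0 = 4 − 0 − 3 = 1; torsion from ∂_1 factors > 1: none. So H_0 ≅ Z.
H_1: b_1 = 6 − 3 − 3 = 0; torsion from ∂_2 factors > 1: none. So H_1 ≅ 0.
H_2: b_2 = 4 − 3 − 0 = 1; torsion from ∂_3 factors > 1: none. So H_2 ≅ Z.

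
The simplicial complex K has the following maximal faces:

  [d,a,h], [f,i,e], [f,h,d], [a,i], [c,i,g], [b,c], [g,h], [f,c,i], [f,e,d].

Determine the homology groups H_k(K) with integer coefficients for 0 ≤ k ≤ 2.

H_0 ≅ Z,  H_1 ≅ Z^2,  H_2 = 0.

We work with the vertex ordering a < b < c < d < e < f < g < h < i. The simplices of K, each written with vertices in increasing order, are:

  0-simplices (9): a, b, c, d, e, f, g, h, i
  1-simplices (16): ad, ah, ai, bc, cf, cg, ci, de, df, dh, ef, ei, fh, fi, gh, gi
  2-simplices (6): adh, cfi, cgi, def, dfh, efi

giving chain groups C_0 ≅ Z^9, C_1 ≅ Z^16, C_2 ≅ Z^6.

Boundary ∂_1: C_1 → C_0 maps an edge to its endpoints' difference, ∂[p,q] = q − p.
The 9×16 boundary matrix has rank 8 and Smith normal form diag(1,1,1,1,1,1,1,1).

Boundary ∂_2: C_2 → C_1 sends each 2-simplex [p,q,r] to [q,r] − [p,r] + [p,q]. For instance
  ∂adh = dh − ah + ad,
  ∂cgi = gi − ci + cg.
As a 16×6 matrix over Z this has rank 6, with invariant factors (1,1,1,1,1,1).

Reading off H_k = ker ∂_k / im ∂_{k+1}:

  H_0: rank C_0 − rank ∂_1 = 9 − 8 = 1, and the invariant factors of ∂_1 are all 1, so H_0 ≅ Z.
  H_1: rank ker ∂_1 − rank ∂_2 = (16 − 8) − 6 = 2, and the invariant factors of ∂_2 are all 1, so H_1 ≅ Z^2.
  H_2: rank ker ∂_2 − rank ∂_3 = (6 − 6) − 0 = 0, and there is no ∂_3, so H_2 ≅ 0.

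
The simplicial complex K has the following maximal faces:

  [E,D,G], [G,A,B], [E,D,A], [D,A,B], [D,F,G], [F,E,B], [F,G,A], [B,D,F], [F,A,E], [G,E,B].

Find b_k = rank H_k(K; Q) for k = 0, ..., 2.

b_0 = 1, b_1 = 0, b_2 = 0.

Take the total order A < B < D < E < F < G on the vertex set. Then K (dimension 2) consists of the simplices:

  0-simplices (6): A, B, D, E, F, G
  1-simplices (15): AB, AD, AE, AF, AG, BD, BE, BF, BG, DE, DF, DG, EF, EG, FG
  2-simplices (10): ABD, ABG, ADE, AEF, AFG, BDF, BEF, BEG, DEG, DFG

so the chain groups are C_0 ≅ Z^6, C_1 ≅ Z^15, C_2 ≅ Z^10.

Boundary ∂_1: C_1 → C_0 is given by ∂[p,q] = [q] − [p]. For instance
  ∂DE = E − D.
As a 6×15 matrix over Z this has rank 5, with invariant factors (1,1,1,1,1).

Boundary ∂_2: C_2 → C_1 sends each 2-simplex [p,q,r] to [q,r] − [p,r] + [p,q]. For instance
  ∂AFG = FG − AG + AF,
  ∂ABD = BD − AD + AB.
This gives a 15×10 integer matrix of rank 10; reducing to Smith normal form yields diagonal entries (1,1,1,1,1,1,1,1,1,2).

Computing H_k = (kernel of ∂_k) / (image of ∂_{k+1}):

  H_0: rank C_0 − rank ∂_1 = 6 − 5 = 1, and the invariant factors of ∂_1 are all 1, so H_0 ≅ Z.
  H_1: rank ker ∂_1 − rank ∂_2 = (15 − 5) − 10 = 0, and ∂_2 has invariant factor 2 > 1, so H_1 ≅ Z/2.
  H_2: rank ker ∂_2 − rank ∂_3 = (10 − 10) − 0 = 0, and there is no ∂_3, so H_2 ≅ 0.

(K is a triangulation of the real projective plane RP^2.)

Hence the Betti numbers are b_0 = 1, b_1 = 0, b_2 = 0.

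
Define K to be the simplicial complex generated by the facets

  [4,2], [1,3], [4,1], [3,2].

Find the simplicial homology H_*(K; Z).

H_0 = Z,  H_1 = Z.

We work with the vertex ordering 1 < 2 < 3 < 4. The simplices of K, each written with vertices in increasing order, are:

  0-simplices (4): [1], [2], [3], [4]
  1-simplices (4): [1,3], [1,4], [2,3], [2,4]

giving chain groups C_0 ≅ Z^4, C_1 ≅ Z^4.

Boundary ∂_1: C_1 → C_0 maps an edge to its endpoints' difference, ∂[p,q] = q − p. For instance
  ∂[2,4] = [4] − [2].
This gives a 4×4 integer matrix of rank 3; reducing to Smith normal form yields diagonal entries (1,1,1).

From H_k ≅ ker(∂_k) / im(∂_{k+1}) we obtain:

  H_0: rank C_0 − rank ∂_1 = 4 − 3 = 1, and the invariant factors of ∂_1 are all 1, so H_0 ≅ Z.
  H_1: rank ker ∂_1 − rank ∂_2 = (4 − 3) − 0 = 1, and there is no ∂_2, so H_1 ≅ Z.

As a check, the Euler characteristic is 4 − 4 = 0, which agrees with 1 − 1 = 0.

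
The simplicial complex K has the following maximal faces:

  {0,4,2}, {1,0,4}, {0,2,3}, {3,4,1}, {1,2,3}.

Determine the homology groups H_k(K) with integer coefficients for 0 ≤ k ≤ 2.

Order the vertices as 0 < 1 < 2 < 3 < 4. Listing each simplex with vertices in this order, K has dimension 2 with simplices:

  0-simplices (5): [0], [1], [2], [3], [4]
  1-simplices (10): [0,1], [0,2], [0,3], [0,4], [1,2], [1,3], [1,4], [2,3], [2,4], [3,4]
  2-simplices (5): [0,1,4], [0,2,3], [0,2,4], [1,2,3], [1,3,4]

Hence C_0 ≅ Z^5, C_1 ≅ Z^10, C_2 ≅ Z^5.

The boundary map ∂_1: C_1 → C_0 sends each edge [p,q] (with p < q) to q − p. For instance
  ∂[0,4] = [4] − [0].
As a 5×10 matrix over Z this has rank 4, with invariant factors (1,1,1,1).

∂_2: C_2 → C_1 sends each 2-simplex [p,q,r] to [q,r] − [p,r] + [p,q]. For instance
  ∂[0,1,4] = [1,4] − [0,4] + [0,1],
  ∂[0,2,3] = [2,3] − [0,3] + [0,2].
As a 10×5 matrix over Z this has rank 5, with invariant factors (1,1,1,1,1).

From H_k ≅ ker(∂_k) / im(∂_{k+1}) we obtain:

  H_0: rank C_0 − rank ∂_1 = 5 − 4 = 1, and the invariant factors of ∂_1 are all 1, so H_0 = Z.
  H_1: rank ker ∂_1 − rank ∂_2 = (10 − 4) − 5 = 1, and the invariant factors of ∂_2 are all 1, so H_1 = Z.
  H_2: rank ker ∂_2 − rank ∂_3 = (5 − 5) − 0 = 0, and there is no ∂_3, so H_2 = 0.

H_0 ≅ Z,  H_1 ≅ Z,  H_2 = 0.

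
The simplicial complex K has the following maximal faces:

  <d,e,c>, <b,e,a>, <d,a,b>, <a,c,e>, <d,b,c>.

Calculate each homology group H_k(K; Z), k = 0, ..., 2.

H_0 = Z,  H_1 = Z,  H_2 = 0.

We work with the vertex ordering a < b < c < d < e. The simplices of K, each written with vertices in increasing order, are:

  0-simplices (5): a, b, c, d, e
  1-simplices (10): ab, ac, ad, ae, bc, bd, be, cd, ce, de
  2-simplices (5): abd, abe, ace, bcd, cde

giving chain groups C_0 ≅ Z^5, C_1 ≅ Z^10, C_2 ≅ Z^5.

The boundary map ∂_1: C_1 → C_0 is given by ∂[p,q] = [q] − [p]. For instance
  ∂ab = b − a.
This gives a 5×10 integer matrix of rank 4; reducing to Smith normal form yields diagonal entries (1,1,1,1).

The boundary map ∂_2: C_2 → C_1 acts by ∂[p,q,r] = [q,r] − [p,r] + [p,q]. For instance
  ∂abe = be − ae + ab,
  ∂abd = bd − ad + ab.
The 10×5 boundary matrix has rank 5 and Smith normal form diag(1,1,1,1,1).

Now H_k = ker ∂_k / im ∂_{k+1}, so:

  H_0: rank C_0 − rank ∂_1 = 5 − 4 = 1, and the invariant factors of ∂_1 are all 1, so H_0 ≅ Z.
  H_1: rank ker ∂_1 − rank ∂_2 = (10 − 4) − 5 = 1, and the invariant factors of ∂_2 are all 1, so H_1 ≅ Z.
  H_2: rank ker ∂_2 − rank ∂_3 = (5 − 5) − 0 = 0, and there is no ∂_3, so H_2 ≅ 0.

(K is a triangulation of the Möbius band.)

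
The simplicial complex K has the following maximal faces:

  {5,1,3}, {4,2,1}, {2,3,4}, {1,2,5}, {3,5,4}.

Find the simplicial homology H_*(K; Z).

H_0 ≅ Z,  H_1 ≅ Z,  H_2 = 0.

We work with the vertex ordering 1 < 2 < 3 < 4 < 5. The simplices of K, each written with vertices in increasing order, are:

  0-simplices (5): [1], [2], [3], [4], [5]
  1-simplices (10): [1,2], [1,3], [1,4], [1,5], [2,3], [2,4], [2,5], [3,4], [3,5], [4,5]
  2-simplices (5): [1,2,4], [1,2,5], [1,3,5], [2,3,4], [3,4,5]

giving chain groups C_0 ≅ Z^5, C_1 ≅ Z^10, C_2 ≅ Z^5.

∂_1: C_1 → C_0 is given by ∂[p,q] = [q] − [p].
The 5×10 boundary matrix has rank 4 and Smith normal form diag(1,1,1,1).

The boundary map ∂_2: C_2 → C_1 maps a triangle to the signed sum of its edges. For instance
  ∂[1,2,5] = [2,5] − [1,5] + [1,2],
  ∂[2,3,4] = [3,4] − [2,4] + [2,3].
As a 10×5 matrix over Z this has rank 5, with invariant factors (1,1,1,1,1).

Now H_k = ker ∂_k / im ∂_{k+1}, so:

  H_0: rank C_0 − rank ∂_1 = 5 − 4 = 1, and the invariant factors of ∂_1 are all 1, so H_0 ≅ Z.
  H_1: rank ker ∂_1 − rank ∂_2 = (10 − 4) − 5 = 1, and the invariant factors of ∂_2 are all 1, so H_1 ≅ Z.
  H_2: rank ker ∂_2 − rank ∂_3 = (5 − 5) − 0 = 0, and there is no ∂_3, so H_2 ≅ 0.

As a check, the Euler characteristic is 5 − 10 + 5 = 0, which agrees with 1 − 1 + 0 = 0.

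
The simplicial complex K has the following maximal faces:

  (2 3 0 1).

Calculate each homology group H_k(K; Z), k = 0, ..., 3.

H_0 ≅ Z,  H_1 = 0,  H_2 = 0,  H_3 = 0.

K has 4 vertices, 6 edges, 4 triangles, 1 3-simplex.
rank ∂_0 = 0, rank ∂_1 = 3 ⇒ b_0 = 4 − 0 − 3 = 1; all invariant factors of ∂_1 are 1 so no torsion. So H_0 ≅ Z.
rank ∂_1 = 3, rank ∂_2 = 3 ⇒ b_1 = 6 − 3 − 3 = 0; all invariant factors of ∂_2 are 1 so no torsion. So H_1 ≅ 0.
rank ∂_2 = 3, rank ∂_3 = 1 ⇒ b_2 = 4 − 3 − 1 = 0; all invariant factors of ∂_3 are 1 so no torsion. So H_2 ≅ 0.
rank ∂_3 = 1, rank ∂_4 = 0 ⇒ b_3 = 1 − 1 − 0 = 0. So H_3 ≅ 0.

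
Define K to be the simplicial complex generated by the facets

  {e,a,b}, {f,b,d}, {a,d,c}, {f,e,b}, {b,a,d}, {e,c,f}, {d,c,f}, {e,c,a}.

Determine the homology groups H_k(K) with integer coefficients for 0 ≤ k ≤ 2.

Order the vertices as a < b < c < d < e < f. Listing each simplex with vertices in this order, K has dimension 2 with simplices:

  0-simplices (6): a, b, c, d, e, f
  1-simplices (12): ab, ac, ad, ae, bd, be, bf, cd, ce, cf, df, ef
  2-simplices (8): abd, abe, acd, ace, bdf, bef, cdf, cef

giving chain groups C_0 ≅ Z^6, C_1 ≅ Z^12, C_2 ≅ Z^8.

The boundary map ∂_1: C_1 → C_0 is given by ∂[p,q] = [q] − [p]. For instance
  ∂ae = e − a.
This gives a 6×12 integer matrix of rank 5; reducing to Smith normal form yields diagonal entries (1,1,1,1,1).

Boundary ∂_2: C_2 → C_1 sends each 2-simplex [p,q,r] to [q,r] − [p,r] + [p,q]. For instance
  ∂cdf = df − cf + cd,
  ∂bef = ef − bf + be.
This gives a 12×8 integer matrix of rank 7; reducing to Smith normal form yields diagonal entries (1,1,1,1,1,1,1).

Computing H_k = (kernel of ∂_k) / (image of ∂_{k+1}):

  H_0: rank C_0 − rank ∂_1 = 6 − 5 = 1, and the invariant factors of ∂_1 are all 1, so H_0 ≅ Z.
  H_1: rank ker ∂_1 − rank ∂_2 = (12 − 5) − 7 = 0, and the invariant factors of ∂_2 are all 1, so H_1 ≅ 0.
  H_2: rank ker ∂_2 − rank ∂_3 = (8 − 7) − 0 = 1, and there is no ∂_3, so H_2 ≅ Z.

H_0 ≅ Z,  H_1 = 0,  H_2 ≅ Z.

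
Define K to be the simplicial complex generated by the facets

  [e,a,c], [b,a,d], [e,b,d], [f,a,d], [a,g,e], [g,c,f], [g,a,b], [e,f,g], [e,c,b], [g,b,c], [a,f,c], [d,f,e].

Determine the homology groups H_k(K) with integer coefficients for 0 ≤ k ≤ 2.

Order the vertices as a < b < c < d < e < f < g. Listing each simplex with vertices in this order, K has dimension 2 with simplices:

  0-simplices (7): a, b, c, d, e, f, g
  1-simplices (18): ab, ac, ad, ae, af, ag, bc, bd, be, bg, ce, cf, cg, de, df, ef, eg, fg
  2-simplices (12): abd, abg, ace, acf, adf, aeg, bce, bcg, bde, cfg, def, efg

so the chain groups are C_0 ≅ Z^7, C_1 ≅ Z^18, C_2 ≅ Z^12.

The boundary map ∂_1: C_1 → C_0 is given by ∂[p,q] = [q] − [p]. For instance
  ∂df = f − d.
As a 7×18 matrix over Z this has rank 6, with invariant factors (1,1,1,1,1,1).

The boundary map ∂_2: C_2 → C_1 maps a triangle to the signed sum of its edges. For instance
  ∂ace = ce − ae + ac,
  ∂def = ef − df + de.
As a 18×12 matrix over Z this has rank 12, with invariant factors (1,1,1,1,1,1,1,1,1,1,1,2).

Reading off H_k = ker ∂_k / im ∂_{k+1}:

  H_0: rank C_0 − rank ∂_1 = 7 − 6 = 1, and the invariant factors of ∂_1 are all 1, so H_0 = Z.
  H_1: rank ker ∂_1 − rank ∂_2 = (18 − 6) − 12 = 0, and ∂_2 has invariant factor 2 > 1, so H_1 = Z/2.
  H_2: rank ker ∂_2 − rank ∂_3 = (12 − 12) − 0 = 0, and there is no ∂_3, so H_2 = 0.

As a check, the Euler characteristic is 7 − 18 + 12 = 1, which agrees with 1 − 0 + 0 = 1.
(K is a triangulation of the real projective plane RP^2.)

H_0 = Z,  H_1 = Z/2,  H_2 = 0.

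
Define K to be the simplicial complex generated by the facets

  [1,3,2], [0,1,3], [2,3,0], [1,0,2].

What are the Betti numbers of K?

K has 4 vertices, 6 edges, 4 triangles.
rank ∂_0 = 0, rank ∂_1 = 3 ⇒ b_0 = 4 − 0 − 3 = 1; all invariant factors of ∂_1 are 1 so no torsion. So H_0 = Z.
rank ∂_1 = 3, rank ∂_2 = 3 ⇒ b_1 = 6 − 3 − 3 = 0; all invariant factors of ∂_2 are 1 so no torsion. So H_1 = 0.
rank ∂_2 = 3, rank ∂_3 = 0 ⇒ b_2 = 4 − 3 − 0 = 1. So H_2 = Z.

b_0 = 1, b_1 = 0, b_2 = 1.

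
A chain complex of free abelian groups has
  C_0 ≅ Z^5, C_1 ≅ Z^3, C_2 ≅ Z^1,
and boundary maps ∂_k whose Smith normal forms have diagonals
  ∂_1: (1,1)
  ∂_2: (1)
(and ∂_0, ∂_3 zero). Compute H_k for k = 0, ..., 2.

H_0 = Z^3,  H_1 = 0,  H_2 = 0.

H_0: b_0 = 5 − 0 − 2 = 3; torsion from ∂_1 factors > 1: none. So H_0 = Z^3.
H_1: b_1 = 3 − 2 − 1 = 0; torsion from ∂_2 factors > 1: none. So H_1 = 0.
H_2: b_2 = 1 − 1 − 0 = 0; torsion from ∂_3 factors > 1: none. So H_2 = 0.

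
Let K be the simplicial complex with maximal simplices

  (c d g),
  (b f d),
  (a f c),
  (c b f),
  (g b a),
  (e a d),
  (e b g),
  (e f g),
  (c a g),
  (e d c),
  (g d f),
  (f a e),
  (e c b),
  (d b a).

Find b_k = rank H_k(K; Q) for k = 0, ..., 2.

b_0 = 1, b_1 = 2, b_2 = 1.

We work with the vertex ordering a < b < c < d < e < f < g. The simplices of K, each written with vertices in increasing order, are:

  0-simplices (7): a, b, c, d, e, f, g
  1-simplices (21): ab, ac, ad, ae, af, ag, bc, bd, be, bf, bg, cd, ce, cf, cg, de, df, dg, ef, eg, fg
  2-simplices (14): abd, abg, acf, acg, ade, aef, bce, bcf, bdf, beg, cde, cdg, dfg, efg

Hence C_0 ≅ Z^7, C_1 ≅ Z^21, C_2 ≅ Z^14.

The boundary map ∂_1: C_1 → C_0 is given by ∂[p,q] = [q] − [p]. For instance
  ∂ac = c − a.
This gives a 7×21 integer matrix of rank 6; reducing to Smith normal form yields diagonal entries (1,1,1,1,1,1).

Boundary ∂_2: C_2 → C_1 maps a triangle to the signed sum of its edges. For instance
  ∂bcf = cf − bf + bc,
  ∂ade = de − ae + ad.
As a 21×14 matrix over Z this has rank 13, with invariant factors (1,1,1,1,1,1,1,1,1,1,1,1,1).

From H_k ≅ ker(∂_k) / im(∂_{k+1}) we obtain:

  H_0: rank C_0 − rank ∂_1 = 7 − 6 = 1, and the invariant factors of ∂_1 are all 1, so H_0 ≅ Z.
  H_1: rank ker ∂_1 − rank ∂_2 = (21 − 6) − 13 = 2, and the invariant factors of ∂_2 are all 1, so H_1 ≅ Z^2.
  H_2: rank ker ∂_2 − rank ∂_3 = (14 − 13) − 0 = 1, and there is no ∂_3, so H_2 ≅ Z.

(K is a triangulation of the torus T^2.)

Hence the Betti numbers are b_0 = 1, b_1 = 2, b_2 = 1.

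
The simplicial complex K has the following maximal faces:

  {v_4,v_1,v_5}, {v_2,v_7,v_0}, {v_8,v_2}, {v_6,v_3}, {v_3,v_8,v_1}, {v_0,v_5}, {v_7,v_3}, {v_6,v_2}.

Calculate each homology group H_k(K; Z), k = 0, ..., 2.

H_0 = Z,  H_1 = Z^3,  H_2 = 0.

We work with the vertex ordering v_0 < v_1 < v_2 < v_3 < v_4 < v_5 < v_6 < v_7 < v_8. The simplices of K, each written with vertices in increasing order, are:

  0-simplices (9): [v_0], [v_1], [v_2], [v_3], [v_4], [v_5], [v_6], [v_7], [v_8]
  1-simplices (14): [v_0,v_2], [v_0,v_5], [v_0,v_7], [v_1,v_3], [v_1,v_4], [v_1,v_5], [v_1,v_8], [v_2,v_6], [v_2,v_7], [v_2,v_8], [v_3,v_6], [v_3,v_7], [v_3,v_8], [v_4,v_5]
  2-simplices (3): [v_0,v_2,v_7], [v_1,v_3,v_8], [v_1,v_4,v_5]

so the chain groups are C_0 ≅ Z^9, C_1 ≅ Z^14, C_2 ≅ Z^3.

Boundary ∂_1: C_1 → C_0 is given by ∂[p,q] = [q] − [p]. For instance
  ∂[v_0,v_5] = [v_5] − [v_0].
As a 9×14 matrix over Z this has rank 8, with invariant factors (1,1,1,1,1,1,1,1).

∂_2: C_2 → C_1 acts by ∂[p,q,r] = [q,r] − [p,r] + [p,q]. For instance
  ∂[v_1,v_4,v_5] = [v_4,v_5] − [v_1,v_5] + [v_1,v_4],
  ∂[v_0,v_2,v_7] = [v_2,v_7] − [v_0,v_7] + [v_0,v_2].
This gives a 14×3 integer matrix of rank 3; reducing to Smith normal form yields diagonal entries (1,1,1).

From H_k ≅ ker(∂_k) / im(∂_{k+1}) we obtain:

  H_0: rank C_0 − rank ∂_1 = 9 − 8 = 1, and the invariant factors of ∂_1 are all 1, so H_0 = Z.
  H_1: rank ker ∂_1 − rank ∂_2 = (14 − 8) − 3 = 3, and the invariant factors of ∂_2 are all 1, so H_1 = Z^3.
  H_2: rank ker ∂_2 − rank ∂_3 = (3 − 3) − 0 = 0, and there is no ∂_3, so H_2 = 0.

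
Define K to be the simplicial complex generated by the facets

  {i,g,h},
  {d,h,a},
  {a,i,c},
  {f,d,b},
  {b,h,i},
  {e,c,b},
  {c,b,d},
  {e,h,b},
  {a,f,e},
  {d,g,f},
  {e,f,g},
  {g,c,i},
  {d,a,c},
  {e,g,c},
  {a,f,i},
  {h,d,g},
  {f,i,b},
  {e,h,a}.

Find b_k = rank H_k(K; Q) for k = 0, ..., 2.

b_0 = 1, b_1 = 2, b_2 = 1.

Take the total order a < b < c < d < e < f < g < h < i on the vertex set. Then K (dimension 2) consists of the simplices:

  0-simplices (9): a, b, c, d, e, f, g, h, i
  1-simplices (27): ac, ad, ae, af, ah, ai, bc, bd, be, bf, bh, bi, cd, ce, cg, ci, df, dg, dh, ef, eg, eh, fg, fi, gh, gi, hi
  2-simplices (18): acd, aci, adh, aef, aeh, afi, bcd, bce, bdf, beh, bfi, bhi, ceg, cgi, dfg, dgh, efg, ghi

Hence C_0 ≅ Z^9, C_1 ≅ Z^27, C_2 ≅ Z^18.

∂_1: C_1 → C_0 sends each edge [p,q] (with p < q) to q − p. For instance
  ∂ef = f − e.
As a 9×27 matrix over Z this has rank 8, with invariant factors (1,1,1,1,1,1,1,1).

The boundary map ∂_2: C_2 → C_1 acts by ∂[p,q,r] = [q,r] − [p,r] + [p,q]. For instance
  ∂cgi = gi − ci + cg,
  ∂aeh = eh − ah + ae.
This gives a 27×18 integer matrix of rank 17; reducing to Smith normal form yields diagonal entries (1,1,1,1,1,1,1,1,1,1,1,1,1,1,1,1,1).

From H_k ≅ ker(∂_k) / im(∂_{k+1}) we obtain:

  H_0: rank C_0 − rank ∂_1 = 9 − 8 = 1, and the invariant factors of ∂_1 are all 1, so H_0 = Z.
  H_1: rank ker ∂_1 − rank ∂_2 = (27 − 8) − 17 = 2, and the invariant factors of ∂_2 are all 1, so H_1 = Z^2.
  H_2: rank ker ∂_2 − rank ∂_3 = (18 − 17) − 0 = 1, and there is no ∂_3, so H_2 = Z.

Hence the Betti numbers are b_0 = 1, b_1 = 2, b_2 = 1.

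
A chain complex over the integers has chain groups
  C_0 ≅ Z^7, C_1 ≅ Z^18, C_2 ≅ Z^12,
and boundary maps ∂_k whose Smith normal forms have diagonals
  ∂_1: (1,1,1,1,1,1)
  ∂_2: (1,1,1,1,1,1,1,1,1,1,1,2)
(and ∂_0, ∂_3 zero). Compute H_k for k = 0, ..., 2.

H_0 ≅ Z,  H_1 ≅ Z/2Z,  H_2 = 0.

H_0: b_0 = 7 − 0 − 6 = 1; torsion from ∂_1 factors > 1: none. So H_0 ≅ Z.
H_1: b_1 = 18 − 6 − 12 = 0; torsion from ∂_2 factors > 1: [2]. So H_1 ≅ Z/2Z.
H_2: b_2 = 12 − 12 − 0 = 0; torsion from ∂_3 factors > 1: none. So H_2 ≅ 0.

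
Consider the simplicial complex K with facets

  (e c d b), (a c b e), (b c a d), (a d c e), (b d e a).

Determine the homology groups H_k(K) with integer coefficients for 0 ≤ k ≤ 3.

Order the vertices as a < b < c < d < e. Listing each simplex with vertices in this order, K has dimension 3 with simplices:

  0-simplices (5): a, b, c, d, e
  1-simplices (10): ab, ac, ad, ae, bc, bd, be, cd, ce, de
  2-simplices (10): abc, abd, abe, acd, ace, ade, bcd, bce, bde, cde
  3-simplices (5): abcd, abce, abde, acde, bcde

giving chain groups C_0 ≅ Z^5, C_1 ≅ Z^10, C_2 ≅ Z^10, C_3 ≅ Z^5.

The boundary map ∂_1: C_1 → C_0 maps an edge to its endpoints' difference, ∂[p,q] = q − p. For instance
  ∂ab = b − a.
The resulting 5×10 matrix has rank 4, and its Smith normal form has invariant factors (1,1,1,1).

The boundary map ∂_2: C_2 → C_1 acts by ∂[p,q,r] = [q,r] − [p,r] + [p,q]. For instance
  ∂bcd = cd − bd + bc,
  ∂bde = de − be + bd.
The resulting 10×10 matrix has rank 6, and its Smith normal form has invariant factors (1,1,1,1,1,1).

The boundary map ∂_3: C_3 → C_2 sends each 3-simplex σ to the alternating sum Σ_i (−1)^i (σ with its i-th vertex removed). For instance
  ∂abde = bde − ade + abe − abd,
  ∂acde = cde − ade + ace − acd.
The resulting 10×5 matrix has rank 4, and its Smith normal form has invariant factors (1,1,1,1).

From H_k ≅ ker(∂_k) / im(∂_{k+1}) we obtain:

  H_0: rank C_0 − rank ∂_1 = 5 − 4 = 1, and the invariant factors of ∂_1 are all 1, so H_0 ≅ Z.
  H_1: rank ker ∂_1 − rank ∂_2 = (10 − 4) − 6 = 0, and the invariant factors of ∂_2 are all 1, so H_1 ≅ 0.
  H_2: rank ker ∂_2 − rank ∂_3 = (10 − 6) − 4 = 0, and the invariant factors of ∂_3 are all 1, so H_2 ≅ 0.
  H_3: rank ker ∂_3 − rank ∂_4 = (5 − 4) − 0 = 1, and there is no ∂_4, so H_3 ≅ Z.

As a check, the Euler characteristic is 5 − 10 + 10 − 5 = 0, which agrees with 1 − 0 + 0 − 1 = 0.
(K is a triangulation of the 3-sphere S^3.)

H_0 ≅ Z,  H_1 = 0,  H_2 = 0,  H_3 ≅ Z.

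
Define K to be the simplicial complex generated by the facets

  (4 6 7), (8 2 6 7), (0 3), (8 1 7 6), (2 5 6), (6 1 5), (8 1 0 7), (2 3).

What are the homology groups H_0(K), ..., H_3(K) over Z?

Fix the vertex order 0 < 1 < 2 < 3 < 4 < 5 < 6 < 7 < 8 and write every simplex with vertices in increasing order. Then dim K = 3 and the simplices of K are:

  0-simplices (9): [0], [1], [2], [3], [4], [5], [6], [7], [8]
  1-simplices (19): [0,1], [0,3], [0,7], [0,8], [1,5], [1,6], [1,7], [1,8], [2,3], [2,5], [2,6], [2,7], [2,8], [4,6], [4,7], [5,6], [6,7], [6,8], [7,8]
  2-simplices (13): [0,1,7], [0,1,8], [0,7,8], [1,5,6], [1,6,7], [1,6,8], [1,7,8], [2,5,6], [2,6,7], [2,6,8], [2,7,8], [4,6,7], [6,7,8]
  3-simplices (3): [0,1,7,8], [1,6,7,8], [2,6,7,8]

Hence C_0 ≅ Z^9, C_1 ≅ Z^19, C_2 ≅ Z^13, C_3 ≅ Z^3.

The boundary map ∂_1: C_1 → C_0 sends each edge [p,q] (with p < q) to q − p. For instance
  ∂[6,7] = [7] − [6].
As a 9×19 matrix over Z this has rank 8, with invariant factors (1,1,1,1,1,1,1,1).

∂_2: C_2 → C_1 acts by ∂[p,q,r] = [q,r] − [p,r] + [p,q]. For instance
  ∂[2,5,6] = [5,6] − [2,6] + [2,5],
  ∂[2,6,7] = [6,7] − [2,7] + [2,6].
The resulting 19×13 matrix has rank 10, and its Smith normal form has invariant factors (1,1,1,1,1,1,1,1,1,1).

∂_3: C_3 → C_2 sends each 3-simplex σ to the alternating sum Σ_i (−1)^i (σ with its i-th vertex removed). For instance
  ∂[0,1,7,8] = [1,7,8] − [0,7,8] + [0,1,8] − [0,1,7],
  ∂[2,6,7,8] = [6,7,8] − [2,7,8] + [2,6,8] − [2,6,7].
This gives a 13×3 integer matrix of rank 3; reducing to Smith normal form yields diagonal entries (1,1,1).

Now H_k = ker ∂_k / im ∂_{k+1}, so:

  H_0: rank C_0 − rank ∂_1 = 9 − 8 = 1, and the invariant factors of ∂_1 are all 1, so H_0 = Z.
  H_1: rank ker ∂_1 − rank ∂_2 = (19 − 8) − 10 = 1, and the invariant factors of ∂_2 are all 1, so H_1 = Z.
  H_2: rank ker ∂_2 − rank ∂_3 = (13 − 10) − 3 = 0, and the invariant factors of ∂_3 are all 1, so H_2 = 0.
  H_3: rank ker ∂_3 − rank ∂_4 = (3 − 3) − 0 = 0, and there is no ∂_4, so H_3 = 0.

As a check, the Euler characteristic is 9 − 19 + 13 − 3 = 0, which agrees with 1 − 1 + 0 − 0 = 0.

H_0 ≅ Z,  H_1 ≅ Z,  H_2 = 0,  H_3 = 0.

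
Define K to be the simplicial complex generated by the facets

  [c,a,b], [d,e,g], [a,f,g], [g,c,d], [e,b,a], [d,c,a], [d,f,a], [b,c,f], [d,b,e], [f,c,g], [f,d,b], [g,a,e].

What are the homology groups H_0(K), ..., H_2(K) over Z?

Take the total order a < b < c < d < e < f < g on the vertex set. Then K (dimension 2) consists of the simplices:

  0-simplices (7): a, b, c, d, e, f, g
  1-simplices (18): ab, ac, ad, ae, af, ag, bc, bd, be, bf, cd, cf, cg, de, df, dg, eg, fg
  2-simplices (12): abc, abe, acd, adf, aeg, afg, bcf, bde, bdf, cdg, cfg, deg

giving chain groups C_0 ≅ Z^7, C_1 ≅ Z^18, C_2 ≅ Z^12.

Boundary ∂_1: C_1 → C_0 maps an edge to its endpoints' difference, ∂[p,q] = q − p.
The 7×18 boundary matrix has rank 6 and Smith normal form diag(1,1,1,1,1,1).

Boundary ∂_2: C_2 → C_1 sends each 2-simplex [p,q,r] to [q,r] − [p,r] + [p,q]. For instance
  ∂aeg = eg − ag + ae,
  ∂bcf = cf − bf + bc.
The resulting 18×12 matrix has rank 12, and its Smith normal form has invariant factors (1,1,1,1,1,1,1,1,1,1,1,2).

Now H_k = ker ∂_k / im ∂_{k+1}, so:

  H_0: rank C_0 − rank ∂_1 = 7 − 6 = 1, and the invariant factors of ∂_1 are all 1, so H_0 ≅ Z.
  H_1: rank ker ∂_1 − rank ∂_2 = (18 − 6) − 12 = 0, and ∂_2 has invariant factor 2 > 1, so H_1 ≅ Z/2Z.
  H_2: rank ker ∂_2 − rank ∂_3 = (12 − 12) − 0 = 0, and there is no ∂_3, so H_2 ≅ 0.

H_0 = Z,  H_1 = Z/2Z,  H_2 = 0.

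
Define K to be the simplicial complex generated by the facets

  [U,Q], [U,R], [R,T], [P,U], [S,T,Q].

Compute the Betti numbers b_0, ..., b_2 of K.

b_0 = 1, b_1 = 1, b_2 = 0.

Fix the vertex order P < Q < R < S < T < U and write every simplex with vertices in increasing order. Then dim K = 2 and the simplices of K are:

  0-simplices (6): P, Q, R, S, T, U
  1-simplices (7): PU, QS, QT, QU, RT, RU, ST
  2-simplices (1): QST

giving chain groups C_0 ≅ Z^6, C_1 ≅ Z^7, C_2 ≅ Z^1.

∂_1: C_1 → C_0 maps an edge to its endpoints' difference, ∂[p,q] = q − p. For instance
  ∂RU = U − R.
The 6×7 boundary matrix has rank 5 and Smith normal form diag(1,1,1,1,1).

∂_2: C_2 → C_1 maps a triangle to the signed sum of its edges. For instance
  ∂QST = ST − QT + QS.
This gives a 7×1 integer matrix of rank 1; reducing to Smith normal form yields diagonal entries (1).

Now H_k = ker ∂_k / im ∂_{k+1}, so:

  H_0: rank C_0 − rank ∂_1 = 6 − 5 = 1, and the invariant factors of ∂_1 are all 1, so H_0 ≅ Z.
  H_1: rank ker ∂_1 − rank ∂_2 = (7 − 5) − 1 = 1, and the invariant factors of ∂_2 are all 1, so H_1 ≅ Z.
  H_2: rank ker ∂_2 − rank ∂_3 = (1 − 1) − 0 = 0, and there is no ∂_3, so H_2 ≅ 0.

As a check, the Euler characteristic is 6 − 7 + 1 = 0, which agrees with 1 − 1 + 0 = 0.

Hence the Betti numbers are b_0 = 1, b_1 = 1, b_2 = 0.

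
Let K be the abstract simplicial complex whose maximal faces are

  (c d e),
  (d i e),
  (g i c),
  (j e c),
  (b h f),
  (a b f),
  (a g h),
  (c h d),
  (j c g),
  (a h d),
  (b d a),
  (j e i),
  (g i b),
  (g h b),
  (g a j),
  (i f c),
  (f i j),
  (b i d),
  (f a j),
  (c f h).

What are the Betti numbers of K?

We work with the vertex ordering a < b < c < d < e < f < g < h < i < j. The simplices of K, each written with vertices in increasing order, are:

  0-simplices (10): a, b, c, d, e, f, g, h, i, j
  1-simplices (30): ab, ad, af, ag, ah, aj, bd, bf, bg, bh, bi, cd, ce, cf, cg, ch, ci, cj, de, dh, di, ei, ej, fh, fi, fj, gh, gi, gj, ij
  2-simplices (20): abd, abf, adh, afj, agh, agj, bdi, bfh, bgh, bgi, cde, cdh, cej, cfh, cfi, cgi, cgj, dei, eij, fij

so the chain groups are C_0 ≅ Z^10, C_1 ≅ Z^30, C_2 ≅ Z^20.

Boundary ∂_1: C_1 → C_0 maps an edge to its endpoints' difference, ∂[p,q] = q − p. For instance
  ∂bd = d − b.
The 10×30 boundary matrix has rank 9 and Smith normal form diag(1,1,1,1,1,1,1,1,1).

The boundary map ∂_2: C_2 → C_1 sends each 2-simplex [p,q,r] to [q,r] − [p,r] + [p,q]. For instance
  ∂afj = fj − aj + af,
  ∂abf = bf − af + ab.
The 30×20 boundary matrix has rank 20 and Smith normal form diag(1,1,1,1,1,1,1,1,1,1,1,1,1,1,1,1,1,1,1,2).

Computing H_k = (kernel of ∂_k) / (image of ∂_{k+1}):

  H_0: rank C_0 − rank ∂_1 = 10 − 9 = 1, and the invariant factors of ∂_1 are all 1, so H_0 = Z.
  H_1: rank ker ∂_1 − rank ∂_2 = (30 − 9) − 20 = 1, and ∂_2 has invariant factor 2 > 1, so H_1 = Z ⊕ Z/2.
  H_2: rank ker ∂_2 − rank ∂_3 = (20 − 20) − 0 = 0, and there is no ∂_3, so H_2 = 0.

As a check, the Euler characteristic is 10 − 30 + 20 = 0, which agrees with 1 − 1 + 0 = 0.

Hence the Betti numbers are b_0 = 1, b_1 = 1, b_2 = 0.

b_0 = 1, b_1 = 1, b_2 = 0.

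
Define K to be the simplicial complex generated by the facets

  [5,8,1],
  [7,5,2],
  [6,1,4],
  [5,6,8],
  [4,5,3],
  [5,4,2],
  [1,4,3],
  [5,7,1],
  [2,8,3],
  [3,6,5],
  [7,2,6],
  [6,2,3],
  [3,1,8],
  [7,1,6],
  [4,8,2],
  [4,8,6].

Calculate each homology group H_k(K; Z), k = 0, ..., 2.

We work with the vertex ordering 1 < 2 < 3 < 4 < 5 < 6 < 7 < 8. The simplices of K, each written with vertices in increasing order, are:

  0-simplices (8): [1], [2], [3], [4], [5], [6], [7], [8]
  1-simplices (24): (24 of them)
  2-simplices (16): [1,3,4], [1,3,8], [1,4,6], [1,5,7], [1,5,8], [1,6,7], [2,3,6], [2,3,8], [2,4,5], [2,4,8], [2,5,7], [2,6,7], [3,4,5], [3,5,6], [4,6,8], [5,6,8]

giving chain groups C_0 ≅ Z^8, C_1 ≅ Z^24, C_2 ≅ Z^16.

∂_1: C_1 → C_0 sends each edge [p,q] (with p < q) to q − p. For instance
  ∂[2,8] = [8] − [2].
The 8×24 boundary matrix has rank 7 and Smith normal form diag(1,1,1,1,1,1,1).

Boundary ∂_2: C_2 → C_1 acts by ∂[p,q,r] = [q,r] − [p,r] + [p,q]. For instance
  ∂[3,5,6] = [5,6] − [3,6] + [3,5],
  ∂[1,4,6] = [4,6] − [1,6] + [1,4].
This gives a 24×16 integer matrix of rank 15; reducing to Smith normal form yields diagonal entries (1,1,1,1,1,1,1,1,1,1,1,1,1,1,1).

Now H_k = ker ∂_k / im ∂_{k+1}, so:

  H_0: rank C_0 − rank ∂_1 = 8 − 7 = 1, and the invariant factors of ∂_1 are all 1, so H_0 = Z.
  H_1: rank ker ∂_1 − rank ∂_2 = (24 − 7) − 15 = 2, and the invariant factors of ∂_2 are all 1, so H_1 = Z^2.
  H_2: rank ker ∂_2 − rank ∂_3 = (16 − 15) − 0 = 1, and there is no ∂_3, so H_2 = Z.

As a check, the Euler characteristic is 8 − 24 + 16 = 0, which agrees with 1 − 2 + 1 = 0.

H_0 ≅ Z,  H_1 ≅ Z^2,  H_2 ≅ Z.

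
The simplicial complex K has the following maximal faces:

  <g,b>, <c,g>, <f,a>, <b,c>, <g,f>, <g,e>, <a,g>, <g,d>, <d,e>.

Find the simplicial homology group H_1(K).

H_1 = Z^3.

We work with the vertex ordering a < b < c < d < e < f < g. The simplices of K, each written with vertices in increasing order, are:

  0-simplices (7): a, b, c, d, e, f, g
  1-simplices (9): af, ag, bc, bg, cg, de, dg, eg, fg

so the chain groups are C_0 ≅ Z^7, C_1 ≅ Z^9.

Boundary ∂_1: C_1 → C_0 is given by ∂[p,q] = [q] − [p]. For instance
  ∂eg = g − e.
This gives a 7×9 integer matrix of rank 6; reducing to Smith normal form yields diagonal entries (1,1,1,1,1,1).

Reading off H_k = ker ∂_k / im ∂_{k+1}:

  H_1: rank ker ∂_1 − rank ∂_2 = (9 − 6) − 0 = 3, and there is no ∂_2, so H_1 = Z^3.

(K is a triangulation of a wedge of 3 circles.)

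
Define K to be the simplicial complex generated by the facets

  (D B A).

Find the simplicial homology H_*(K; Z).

Order the vertices as A < B < D. Listing each simplex with vertices in this order, K has dimension 2 with simplices:

  0-simplices (3): A, B, D
  1-simplices (3): AB, AD, BD
  2-simplices (1): ABD

Hence C_0 ≅ Z^3, C_1 ≅ Z^3, C_2 ≅ Z^1.

Boundary ∂_1: C_1 → C_0 sends each edge [p,q] (with p < q) to q − p. For instance
  ∂AD = D − A.
As a 3×3 matrix over Z this has rank 2, with invariant factors (1,1).

Boundary ∂_2: C_2 → C_1 maps a triangle to the signed sum of its edges. For instance
  ∂ABD = BD − AD + AB.
This gives a 3×1 integer matrix of rank 1; reducing to Smith normal form yields diagonal entries (1).

From H_k ≅ ker(∂_k) / im(∂_{k+1}) we obtain:

  H_0: rank C_0 − rank ∂_1 = 3 − 2 = 1, and the invariant factors of ∂_1 are all 1, so H_0 = Z.
  H_1: rank ker ∂_1 − rank ∂_2 = (3 − 2) − 1 = 0, and the invariant factors of ∂_2 are all 1, so H_1 = 0.
  H_2: rank ker ∂_2 − rank ∂_3 = (1 − 1) − 0 = 0, and there is no ∂_3, so H_2 = 0.

As a check, the Euler characteristic is 3 − 3 + 1 = 1, which agrees with 1 − 0 + 0 = 1.

H_0 ≅ Z,  H_1 = 0,  H_2 = 0.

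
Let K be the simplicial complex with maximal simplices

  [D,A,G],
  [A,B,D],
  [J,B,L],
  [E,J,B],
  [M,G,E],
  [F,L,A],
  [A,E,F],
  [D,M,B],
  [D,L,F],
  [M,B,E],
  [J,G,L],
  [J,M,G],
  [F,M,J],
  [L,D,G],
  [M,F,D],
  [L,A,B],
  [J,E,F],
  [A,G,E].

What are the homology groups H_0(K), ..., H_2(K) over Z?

H_0 ≅ Z,  H_1 ≅ Z × Z/2,  H_2 = 0.

K has 9 vertices, 27 edges, 18 triangles.
rank ∂_0 = 0, rank ∂_1 = 8 ⇒ b_0 = 9 − 0 − 8 = 1; all invariant factors of ∂_1 are 1 so no torsion. So H_0 ≅ Z.
rank ∂_1 = 8, rank ∂_2 = 18 ⇒ b_1 = 27 − 8 − 18 = 1; ∂_2 has invariant factor(s) [2] giving torsion. So H_1 ≅ Z × Z/2.
rank ∂_2 = 18, rank ∂_3 = 0 ⇒ b_2 = 18 − 18 − 0 = 0. So H_2 ≅ 0.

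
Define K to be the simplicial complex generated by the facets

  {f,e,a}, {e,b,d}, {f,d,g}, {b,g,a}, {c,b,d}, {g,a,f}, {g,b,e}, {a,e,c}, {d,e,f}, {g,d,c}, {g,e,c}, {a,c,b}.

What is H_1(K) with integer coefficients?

H_1 = Z/2.

Fix the vertex order a < b < c < d < e < f < g and write every simplex with vertices in increasing order. Then dim K = 2 and the simplices of K are:

  0-simplices (7): a, b, c, d, e, f, g
  1-simplices (18): ab, ac, ae, af, ag, bc, bd, be, bg, cd, ce, cg, de, df, dg, ef, eg, fg
  2-simplices (12): abc, abg, ace, aef, afg, bcd, bde, beg, cdg, ceg, def, dfg

giving chain groups C_0 ≅ Z^7, C_1 ≅ Z^18, C_2 ≅ Z^12.

∂_1: C_1 → C_0 maps an edge to its endpoints' difference, ∂[p,q] = q − p.
As a 7×18 matrix over Z this has rank 6, with invariant factors (1,1,1,1,1,1).

The boundary map ∂_2: C_2 → C_1 sends each 2-simplex [p,q,r] to [q,r] − [p,r] + [p,q]. For instance
  ∂aef = ef − af + ae,
  ∂afg = fg − ag + af.
As a 18×12 matrix over Z this has rank 12, with invariant factors (1,1,1,1,1,1,1,1,1,1,1,2).

Computing H_k = (kernel of ∂_k) / (image of ∂_{k+1}):

  H_1: rank ker ∂_1 − rank ∂_2 = (18 − 6) − 12 = 0, and ∂_2 has invariant factor 2 > 1, so H_1 = Z/2.

(K is a triangulation of the real projective plane RP^2.)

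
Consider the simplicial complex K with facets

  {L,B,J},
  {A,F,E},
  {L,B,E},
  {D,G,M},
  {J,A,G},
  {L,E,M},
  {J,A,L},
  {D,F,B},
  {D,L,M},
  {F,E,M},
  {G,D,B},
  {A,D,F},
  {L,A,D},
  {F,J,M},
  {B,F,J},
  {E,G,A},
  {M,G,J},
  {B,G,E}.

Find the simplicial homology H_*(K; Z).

Take the total order A < B < D < E < F < G < J < L < M on the vertex set. Then K (dimension 2) consists of the simplices:

  0-simplices (9): A, B, D, E, F, G, J, L, M
  1-simplices (27): AD, AE, AF, AG, AJ, AL, BD, BE, BF, BG, BJ, BL, DF, DG, DL, DM, EF, EG, EL, EM, FJ, FM, GJ, GM, JL, JM, LM
  2-simplices (18): ADF, ADL, AEF, AEG, AGJ, AJL, BDF, BDG, BEG, BEL, BFJ, BJL, DGM, DLM, EFM, ELM, FJM, GJM

giving chain groups C_0 ≅ Z^9, C_1 ≅ Z^27, C_2 ≅ Z^18.

∂_1: C_1 → C_0 sends each edge [p,q] (with p < q) to q − p.
As a 9×27 matrix over Z this has rank 8, with invariant factors (1,1,1,1,1,1,1,1).

∂_2: C_2 → C_1 sends each 2-simplex [p,q,r] to [q,r] − [p,r] + [p,q]. For instance
  ∂AEF = EF − AF + AE,
  ∂BFJ = FJ − BJ + BF.
This gives a 27×18 integer matrix of rank 17; reducing to Smith normal form yields diagonal entries (1,1,1,1,1,1,1,1,1,1,1,1,1,1,1,1,1).

Reading off H_k = ker ∂_k / im ∂_{k+1}:

  H_0: rank C_0 − rank ∂_1 = 9 − 8 = 1, and the invariant factors of ∂_1 are all 1, so H_0 ≅ Z.
  H_1: rank ker ∂_1 − rank ∂_2 = (27 − 8) − 17 = 2, and the invariant factors of ∂_2 are all 1, so H_1 ≅ Z^2.
  H_2: rank ker ∂_2 − rank ∂_3 = (18 − 17) − 0 = 1, and there is no ∂_3, so H_2 ≅ Z.

(K is a triangulation of the torus T^2.)

H_0 ≅ Z,  H_1 ≅ Z^2,  H_2 ≅ Z.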